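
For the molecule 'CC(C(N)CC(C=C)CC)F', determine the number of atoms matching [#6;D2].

Check the 11 heavy atoms by environment: 3× C (D1) → no; 3× C (D2) → match; 3× C (D3) → no; 1× N (D1) → no; 1× F (D1) → no.
That gives 3 matching atoms.

3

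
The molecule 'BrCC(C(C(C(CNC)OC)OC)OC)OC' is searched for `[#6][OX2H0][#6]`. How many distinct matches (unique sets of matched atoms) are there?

4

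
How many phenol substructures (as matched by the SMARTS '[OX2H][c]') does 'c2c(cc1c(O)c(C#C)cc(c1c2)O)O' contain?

3

[OX2H][c] is the SMARTS for a phenol: a hydroxyl oxygen attached to an aromatic carbon.
The molecule carries 3 separate instances of a hydroxyl group (-OH) meeting every constraint; each maps to a distinct set of atoms, giving 3 matches.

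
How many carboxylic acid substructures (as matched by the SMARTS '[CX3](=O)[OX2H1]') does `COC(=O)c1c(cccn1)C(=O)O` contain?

1

[CX3](=O)[OX2H1] is the SMARTS for a carboxylic acid: an sp2 carbon double-bonded to O and single-bonded to an -OH oxygen.
Exactly one fragment in the molecule meets all constraints, giving 1 match.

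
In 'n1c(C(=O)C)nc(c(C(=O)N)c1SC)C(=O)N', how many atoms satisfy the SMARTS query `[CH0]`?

3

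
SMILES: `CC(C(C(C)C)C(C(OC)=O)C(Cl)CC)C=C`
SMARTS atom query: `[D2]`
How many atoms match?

The query [D2] means: atom with exactly two heavy-atom neighbours.
Check the 17 heavy atoms by environment: 6× C (D1) → no; 6× C (D3) → no; 2× C (D2) → match; 1× Cl (D1) → no; 1× O (D1) → no; 1× O (D2) → match.
Summing the matching environments: 2 + 1 = 3 matching atoms.

3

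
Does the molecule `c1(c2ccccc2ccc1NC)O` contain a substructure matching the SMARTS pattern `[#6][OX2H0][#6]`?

No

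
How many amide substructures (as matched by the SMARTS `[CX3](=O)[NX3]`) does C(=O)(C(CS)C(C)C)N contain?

[CX3](=O)[NX3] is the SMARTS for an amide: a carbonyl carbon bonded to a trivalent nitrogen.
Exactly one fragment in the molecule meets all constraints, giving 1 match.

1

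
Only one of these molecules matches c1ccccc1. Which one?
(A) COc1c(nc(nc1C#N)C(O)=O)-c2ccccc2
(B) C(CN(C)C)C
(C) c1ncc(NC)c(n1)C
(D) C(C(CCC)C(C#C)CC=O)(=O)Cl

A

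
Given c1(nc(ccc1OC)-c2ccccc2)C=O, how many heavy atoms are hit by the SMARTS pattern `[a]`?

Check the 16 heavy atoms by environment: 1× n (aromatic) → match; 11× c (aromatic) → match; 2× O → no; 2× C → no.
Summing the matching environments: 1 + 11 = 12 matching atoms.

12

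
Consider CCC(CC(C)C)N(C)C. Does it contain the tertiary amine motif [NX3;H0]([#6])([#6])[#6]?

Yes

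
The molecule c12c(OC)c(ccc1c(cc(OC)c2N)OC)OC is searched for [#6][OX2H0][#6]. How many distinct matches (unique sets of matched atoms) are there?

4

[#6][OX2H0][#6] is the SMARTS for an ether: an aliphatic oxygen bridging two carbons with no H on the oxygen.
The molecule carries 4 separate instances of a methoxy ether (-OCH3) meeting every constraint; each maps to a distinct set of atoms, giving 4 matches.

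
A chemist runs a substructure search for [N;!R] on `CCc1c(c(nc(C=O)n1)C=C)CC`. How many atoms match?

0

Check the 14 heavy atoms by environment: 2× n (aromatic, in 6-ring) → no; 4× c (aromatic, in 6-ring) → no; 7× C (acyclic) → no; 1× O (acyclic) → no.
No environment satisfies the query, so 0 matching atoms.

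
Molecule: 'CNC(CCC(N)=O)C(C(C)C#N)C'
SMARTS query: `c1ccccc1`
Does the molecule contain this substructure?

No

The pattern c1ccccc1 describes six aromatic carbons in a ring — a benzene ring.
The closest candidate here is a methyl group (-CH3), but no six-membered all-carbon aromatic ring is present. No other fragment satisfies the full query, so there is no match.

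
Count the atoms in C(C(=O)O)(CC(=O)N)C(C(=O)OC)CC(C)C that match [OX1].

3

The query [OX1] means: aliphatic oxygen with one total connection — typically a carbonyl =O or an oxide.
Check the 17 heavy atoms by environment: 8× C (X4) → no; 3× C (X3) → no; 3× O (X1) → match; 2× O (X2) → no; 1× N (X3) → no.
That gives 3 matching atoms.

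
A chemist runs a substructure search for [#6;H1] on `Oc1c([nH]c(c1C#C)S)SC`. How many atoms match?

1

The query [#6;H1] means: any carbon bearing exactly one hydrogen.
Check the 11 heavy atoms by environment: 1× n (aromatic, H1) → no; 4× c (aromatic, H0) → no; 1× C (H0) → no; 1× C (H1) → match; 1× S (H0) → no; 1× C (H3) → no; 1× O (H1) → no; 1× S (H1) → no.
That gives 1 matching atom.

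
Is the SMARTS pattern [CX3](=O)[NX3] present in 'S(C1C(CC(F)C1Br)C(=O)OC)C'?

No

The pattern [CX3](=O)[NX3] describes a carbonyl carbon bonded to a trivalent nitrogen — an amide.
The closest candidate here is a methyl-ester group (-C(=O)OCH3), but the carbonyl is bonded to O, not to an NX3 nitrogen. No other fragment satisfies the full query, so there is no match.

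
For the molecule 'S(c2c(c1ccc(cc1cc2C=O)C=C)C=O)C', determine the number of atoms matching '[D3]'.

6

The query [D3] means: atom with exactly three heavy-atom neighbours.
Check the 18 heavy atoms by environment: 6× c (aromatic, D3) → match; 4× c (aromatic, D2) → no; 3× C (D2) → no; 2× O (D1) → no; 1× S (D2) → no; 2× C (D1) → no.
That gives 6 matching atoms.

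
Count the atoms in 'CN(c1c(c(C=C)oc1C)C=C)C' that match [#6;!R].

7

The query [#6;!R] means: carbon not in any ring.
Check the 13 heavy atoms by environment: 1× o (aromatic, in 5-ring) → no; 4× c (aromatic, in 5-ring) → no; 7× C (acyclic) → match; 1× N (acyclic) → no.
That gives 7 matching atoms.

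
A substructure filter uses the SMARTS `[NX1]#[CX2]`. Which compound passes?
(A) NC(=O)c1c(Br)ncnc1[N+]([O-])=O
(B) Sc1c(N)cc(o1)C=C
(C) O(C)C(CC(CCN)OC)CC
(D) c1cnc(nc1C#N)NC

[NX1]#[CX2] describes a nitrogen triple-bonded to a two-connected carbon (a nitrile).
(A) has a nitro group (-[N+](=O)[O-]) but there is no C#N triple bond.
(B) has a primary amino group (-NH2) but the nitrogen is NX3 (three connections), not NX1 triple-bonded.
(C) has a primary amino group (-NH2) but the nitrogen is NX3 (three connections), not NX1 triple-bonded.
(D) contains a nitrile (-C#N), which satisfies every atom and bond constraint.
So the answer is (D).

D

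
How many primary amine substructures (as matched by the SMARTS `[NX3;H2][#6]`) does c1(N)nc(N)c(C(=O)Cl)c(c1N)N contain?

[NX3;H2][#6] is the SMARTS for a primary amine: a trivalent nitrogen with two H attached to carbon.
The molecule carries 4 separate instances of a primary amino group (-NH2) meeting every constraint; each maps to a distinct set of atoms, giving 4 matches.

4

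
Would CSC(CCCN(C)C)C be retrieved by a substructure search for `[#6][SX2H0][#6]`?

Yes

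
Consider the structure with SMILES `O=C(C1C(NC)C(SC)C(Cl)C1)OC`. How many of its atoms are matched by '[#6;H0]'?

Check the 14 heavy atoms by environment: 1× C (H2) → no; 4× C (H1) → no; 1× S (H0) → no; 3× C (H3) → no; 1× C (H0) → match; 2× O (H0) → no; 1× Cl (H0) → no; 1× N (H1) → no.
That gives 1 matching atom.

1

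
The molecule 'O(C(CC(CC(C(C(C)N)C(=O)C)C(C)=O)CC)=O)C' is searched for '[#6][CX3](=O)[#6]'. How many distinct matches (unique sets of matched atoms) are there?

2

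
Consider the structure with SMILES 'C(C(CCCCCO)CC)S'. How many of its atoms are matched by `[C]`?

9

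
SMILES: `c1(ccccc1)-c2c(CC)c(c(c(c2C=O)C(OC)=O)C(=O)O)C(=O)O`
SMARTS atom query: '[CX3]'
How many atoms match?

The query [CX3] means: C with X3: aliphatic carbon with exactly 3 total connections.
Check the 26 heavy atoms by environment: 12× c (aromatic, X3) → no; 4× C (X3) → match; 4× O (X1) → no; 3× O (X2) → no; 3× C (X4) → no.
That gives 4 matching atoms.

4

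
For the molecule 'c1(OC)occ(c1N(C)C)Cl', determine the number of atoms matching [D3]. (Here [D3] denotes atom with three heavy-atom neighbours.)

4

Check the 11 heavy atoms by environment: 1× o (aromatic, D2) → no; 3× c (aromatic, D3) → match; 1× c (aromatic, D2) → no; 1× Cl (D1) → no; 1× O (D2) → no; 3× C (D1) → no; 1× N (D3) → match.
Summing the matching environments: 3 + 1 = 4 matching atoms.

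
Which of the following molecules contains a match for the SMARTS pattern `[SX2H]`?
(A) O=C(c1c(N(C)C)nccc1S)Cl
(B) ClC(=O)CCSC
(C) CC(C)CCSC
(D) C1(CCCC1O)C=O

A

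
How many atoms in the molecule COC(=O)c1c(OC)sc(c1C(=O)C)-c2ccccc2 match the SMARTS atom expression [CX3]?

2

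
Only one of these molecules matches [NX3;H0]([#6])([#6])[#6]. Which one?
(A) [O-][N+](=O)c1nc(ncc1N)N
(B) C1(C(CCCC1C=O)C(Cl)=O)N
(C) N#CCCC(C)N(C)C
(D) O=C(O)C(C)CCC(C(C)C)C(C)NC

C

[NX3;H0]([#6])([#6])[#6] describes a trivalent nitrogen with no H, bonded to three carbons (a tertiary amine).
(A) has a primary amino group (-NH2) but the nitrogen has H2, not H0 with three carbons.
(B) has a primary amino group (-NH2) but the nitrogen has H2, not H0 with three carbons.
(C) contains a dimethylamino group (-N(CH3)2), which satisfies every atom and bond constraint.
(D) has an N-methylamino group (-NHCH3) but the nitrogen still has one H (H1), not H0.
So the answer is (C).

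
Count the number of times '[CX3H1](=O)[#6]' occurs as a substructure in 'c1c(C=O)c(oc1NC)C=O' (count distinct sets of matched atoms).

2

[CX3H1](=O)[#6] is the SMARTS for an aldehyde: an sp2 carbon with one H, double-bonded to O and single-bonded to carbon.
The molecule carries 2 separate instances of an aldehyde (-CHO) meeting every constraint; each maps to a distinct set of atoms, giving 2 matches.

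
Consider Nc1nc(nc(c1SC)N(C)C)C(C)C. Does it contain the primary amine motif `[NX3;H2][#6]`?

The pattern [NX3;H2][#6] describes a trivalent nitrogen with two H attached to carbon — a primary amine.
The molecule carries a primary amino group (-NH2), whose atoms satisfy every constraint of the query, so the pattern matches.

Yes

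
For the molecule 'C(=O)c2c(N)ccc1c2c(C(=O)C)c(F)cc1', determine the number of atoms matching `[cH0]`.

6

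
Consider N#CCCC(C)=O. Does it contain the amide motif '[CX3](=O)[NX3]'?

The pattern [CX3](=O)[NX3] describes a carbonyl carbon bonded to a trivalent nitrogen — an amide.
The closest candidate here is a nitrile (-C#N), but the nitrile N is NX1 (triple-bonded), not NX3. No other fragment satisfies the full query, so there is no match.

No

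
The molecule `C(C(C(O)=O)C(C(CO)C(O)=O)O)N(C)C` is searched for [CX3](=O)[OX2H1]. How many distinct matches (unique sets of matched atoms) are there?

[CX3](=O)[OX2H1] is the SMARTS for a carboxylic acid: an sp2 carbon double-bonded to O and single-bonded to an -OH oxygen.
The molecule carries 2 separate instances of a carboxylic acid group (-C(=O)OH) meeting every constraint; each maps to a distinct set of atoms, giving 2 matches.

2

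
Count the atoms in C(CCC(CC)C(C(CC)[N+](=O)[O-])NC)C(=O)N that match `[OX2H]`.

The query [OX2H] means: aliphatic oxygen with two connections, one of which is H — an -OH oxygen.
Check the 18 heavy atoms by environment: 5× C (H2, X4) → no; 3× C (H1, X4) → no; 3× C (H3, X4) → no; 1× N (charge +1, H0, X3) → no; 1× O (charge -1, H0, X1) → no; 2× O (H0, X1) → no; 1× C (H0, X3) → no; 1× N (H2, X3) → no; 1× N (H1, X3) → no.
No environment satisfies the query, so 0 matching atoms.

0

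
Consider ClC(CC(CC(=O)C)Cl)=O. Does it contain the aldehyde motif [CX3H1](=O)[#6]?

The pattern [CX3H1](=O)[#6] describes an sp2 carbon with one H, double-bonded to O and single-bonded to carbon — an aldehyde.
The closest candidate here is an acetyl/ketone group (-C(=O)CH3), but the carbonyl carbon has H0 (two carbon neighbours), not H1. No other fragment satisfies the full query, so there is no match.

No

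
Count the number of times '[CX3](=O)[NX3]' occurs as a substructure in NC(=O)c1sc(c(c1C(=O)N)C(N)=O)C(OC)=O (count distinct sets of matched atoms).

3

[CX3](=O)[NX3] is the SMARTS for an amide: a carbonyl carbon bonded to a trivalent nitrogen.
The molecule carries 3 separate instances of a primary amide (-C(=O)NH2) meeting every constraint; each maps to a distinct set of atoms, giving 3 matches.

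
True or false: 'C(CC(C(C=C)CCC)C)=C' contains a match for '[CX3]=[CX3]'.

True

The pattern [CX3]=[CX3] describes a non-aromatic C=C double bond between two sp2 carbons — an alkene.
The molecule carries a vinyl group (-CH=CH2), whose atoms satisfy every constraint of the query, so the pattern matches.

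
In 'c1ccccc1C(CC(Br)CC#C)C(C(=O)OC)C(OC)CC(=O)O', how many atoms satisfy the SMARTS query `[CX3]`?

2

The query [CX3] means: C with X3: aliphatic carbon with exactly 3 total connections.
Check the 25 heavy atoms by environment: 9× C (X4) → no; 2× C (X2) → no; 2× C (X3) → match; 2× O (X1) → no; 3× O (X2) → no; 6× c (aromatic, X3) → no; 1× Br (X1) → no.
That gives 2 matching atoms.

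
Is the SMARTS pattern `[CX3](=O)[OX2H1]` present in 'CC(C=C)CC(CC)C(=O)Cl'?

No

The pattern [CX3](=O)[OX2H1] describes an sp2 carbon double-bonded to O and single-bonded to an -OH oxygen — a carboxylic acid.
The closest candidate here is an acyl chloride (-C(=O)Cl), but the carbonyl is bonded to Cl, not to an -OH oxygen. No other fragment satisfies the full query, so there is no match.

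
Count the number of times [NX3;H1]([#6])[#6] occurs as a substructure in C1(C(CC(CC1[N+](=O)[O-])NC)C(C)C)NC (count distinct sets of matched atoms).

2

[NX3;H1]([#6])[#6] is the SMARTS for a secondary amine: a trivalent nitrogen with one H, bonded to two carbons.
The molecule carries 2 separate instances of an N-methylamino group (-NHCH3) meeting every constraint; each maps to a distinct set of atoms, giving 2 matches.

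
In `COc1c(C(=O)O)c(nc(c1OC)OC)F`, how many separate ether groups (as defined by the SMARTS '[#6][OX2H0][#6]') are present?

3

[#6][OX2H0][#6] is the SMARTS for an ether: an aliphatic oxygen bridging two carbons with no H on the oxygen.
The molecule carries 3 separate instances of a methoxy ether (-OCH3) meeting every constraint; each maps to a distinct set of atoms, giving 3 matches.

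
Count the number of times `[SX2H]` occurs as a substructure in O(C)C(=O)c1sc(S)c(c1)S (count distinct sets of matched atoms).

[SX2H] is the SMARTS for a thiol: an aliphatic sulfur with two connections, one being H.
The molecule carries 2 separate instances of a thiol (-SH) meeting every constraint; each maps to a distinct set of atoms, giving 2 matches.

2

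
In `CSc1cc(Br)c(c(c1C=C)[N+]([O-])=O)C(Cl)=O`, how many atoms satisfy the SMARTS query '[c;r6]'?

6

The query [c;r6] means: aromatic carbon that belongs to a six-membered ring.
Check the 17 heavy atoms by environment: 6× c (aromatic, in 6-ring) → match; 4× C (acyclic) → no; 2× O (acyclic) → no; 1× Cl (acyclic) → no; 1× N (charge +1, acyclic) → no; 1× O (charge -1, acyclic) → no; 1× S (acyclic) → no; 1× Br (acyclic) → no.
That gives 6 matching atoms.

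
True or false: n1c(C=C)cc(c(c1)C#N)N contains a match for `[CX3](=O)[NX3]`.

False

The pattern [CX3](=O)[NX3] describes a carbonyl carbon bonded to a trivalent nitrogen — an amide.
The closest candidate here is a nitrile (-C#N), but the nitrile N is NX1 (triple-bonded), not NX3. No other fragment satisfies the full query, so there is no match.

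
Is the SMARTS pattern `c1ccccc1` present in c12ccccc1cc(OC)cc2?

The pattern c1ccccc1 describes six aromatic carbons in a ring — a benzene ring.
The required atom environment is present in the molecule, so the pattern matches.

Yes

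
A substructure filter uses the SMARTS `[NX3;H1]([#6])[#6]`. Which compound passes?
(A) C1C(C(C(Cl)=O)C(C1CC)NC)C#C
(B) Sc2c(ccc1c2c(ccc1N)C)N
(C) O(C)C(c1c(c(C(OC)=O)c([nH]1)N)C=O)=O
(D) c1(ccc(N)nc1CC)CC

A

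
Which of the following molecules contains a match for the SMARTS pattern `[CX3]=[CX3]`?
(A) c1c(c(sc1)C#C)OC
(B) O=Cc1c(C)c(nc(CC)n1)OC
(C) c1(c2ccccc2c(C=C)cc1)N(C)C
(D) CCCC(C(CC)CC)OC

C

[CX3]=[CX3] describes a non-aromatic C=C double bond between two sp2 carbons (an alkene).
(A) has an ethynyl group (-C#CH) but the C-C bond is a triple bond, not a double bond.
(B) has an ethyl group (-CH2CH3) but its C-C bond is a single bond between CX4 carbons, not CX3=CX3.
(C) contains a vinyl group (-CH=CH2), which satisfies every atom and bond constraint.
(D) has an ethyl group (-CH2CH3) but its C-C bond is a single bond between CX4 carbons, not CX3=CX3.
So the answer is (C).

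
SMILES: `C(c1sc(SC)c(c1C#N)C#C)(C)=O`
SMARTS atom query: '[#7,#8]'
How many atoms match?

2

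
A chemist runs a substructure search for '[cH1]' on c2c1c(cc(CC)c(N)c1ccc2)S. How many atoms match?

5

Check the 14 heavy atoms by environment: 5× c (aromatic, H0) → no; 5× c (aromatic, H1) → match; 1× S (H1) → no; 1× C (H2) → no; 1× C (H3) → no; 1× N (H2) → no.
That gives 5 matching atoms.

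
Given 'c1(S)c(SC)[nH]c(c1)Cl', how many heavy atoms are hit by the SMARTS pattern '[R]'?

5

The query [R] means: R matches any atom that is part of a ring.
Check the 9 heavy atoms by environment: 1× n (aromatic, in 5-ring) → match; 4× c (aromatic, in 5-ring) → match; 2× S (acyclic) → no; 1× C (acyclic) → no; 1× Cl (acyclic) → no.
Summing the matching environments: 1 + 4 = 5 matching atoms.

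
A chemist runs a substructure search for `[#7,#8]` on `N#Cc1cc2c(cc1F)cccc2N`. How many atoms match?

2

The query [#7,#8] means: nitrogen or oxygen (comma = OR).
Check the 14 heavy atoms by environment: 10× c (aromatic) → no; 1× C → no; 2× N → match; 1× F → no.
That gives 2 matching atoms.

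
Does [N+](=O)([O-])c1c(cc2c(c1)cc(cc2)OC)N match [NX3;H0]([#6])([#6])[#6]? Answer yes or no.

No

The pattern [NX3;H0]([#6])([#6])[#6] describes a trivalent nitrogen with no H, bonded to three carbons — a tertiary amine.
The closest candidate here is a primary amino group (-NH2), but the nitrogen has H2, not H0 with three carbons. No other fragment satisfies the full query, so there is no match.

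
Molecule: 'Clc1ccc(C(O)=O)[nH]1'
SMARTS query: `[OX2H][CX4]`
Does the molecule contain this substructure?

No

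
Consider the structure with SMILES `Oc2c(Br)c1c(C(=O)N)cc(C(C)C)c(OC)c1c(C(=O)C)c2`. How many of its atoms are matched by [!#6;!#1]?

6

Check the 23 heavy atoms by environment: 10× c (aromatic) → no; 4× O → match; 1× Br → match; 7× C → no; 1× N → match.
Summing the matching environments: 4 + 1 + 1 = 6 matching atoms.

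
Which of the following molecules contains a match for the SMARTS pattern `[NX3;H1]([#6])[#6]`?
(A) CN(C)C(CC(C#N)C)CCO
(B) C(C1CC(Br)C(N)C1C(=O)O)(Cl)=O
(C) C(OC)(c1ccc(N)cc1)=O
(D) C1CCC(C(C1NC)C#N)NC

D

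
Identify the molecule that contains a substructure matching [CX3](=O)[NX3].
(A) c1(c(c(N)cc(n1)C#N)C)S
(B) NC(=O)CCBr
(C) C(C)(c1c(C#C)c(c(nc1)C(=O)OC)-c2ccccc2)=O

B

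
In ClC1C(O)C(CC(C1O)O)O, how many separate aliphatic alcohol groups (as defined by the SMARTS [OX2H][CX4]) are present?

4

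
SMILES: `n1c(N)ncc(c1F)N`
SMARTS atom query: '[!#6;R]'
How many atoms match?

2

The query [!#6;R] means: non-carbon atom that is part of a ring.
Check the 9 heavy atoms by environment: 2× n (aromatic, in 6-ring) → match; 4× c (aromatic, in 6-ring) → no; 2× N (acyclic) → no; 1× F (acyclic) → no.
That gives 2 matching atoms.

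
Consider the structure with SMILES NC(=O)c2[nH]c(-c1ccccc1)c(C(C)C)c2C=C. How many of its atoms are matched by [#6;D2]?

Check the 19 heavy atoms by environment: 1× n (aromatic, D2) → no; 5× c (aromatic, D3) → no; 5× c (aromatic, D2) → match; 1× C (D2) → match; 3× C (D1) → no; 2× C (D3) → no; 1× O (D1) → no; 1× N (D1) → no.
Summing the matching environments: 5 + 1 = 6 matching atoms.

6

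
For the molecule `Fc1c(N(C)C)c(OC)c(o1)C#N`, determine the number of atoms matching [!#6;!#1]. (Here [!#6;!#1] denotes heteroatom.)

Check the 13 heavy atoms by environment: 1× o (aromatic) → match; 4× c (aromatic) → no; 4× C → no; 2× N → match; 1× O → match; 1× F → match.
Summing the matching environments: 1 + 2 + 1 + 1 = 5 matching atoms.

5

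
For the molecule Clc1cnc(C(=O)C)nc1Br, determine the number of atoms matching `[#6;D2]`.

The query [#6;D2] means: any carbon bonded to exactly two heavy atoms.
Check the 11 heavy atoms by environment: 2× n (aromatic, D2) → no; 3× c (aromatic, D3) → no; 1× c (aromatic, D2) → match; 1× C (D3) → no; 1× O (D1) → no; 1× C (D1) → no; 1× Cl (D1) → no; 1× Br (D1) → no.
That gives 1 matching atom.

1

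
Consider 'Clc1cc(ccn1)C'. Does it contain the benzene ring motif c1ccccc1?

No

The pattern c1ccccc1 describes six aromatic carbons in a ring — a benzene ring.
The closest candidate here is a methyl group (-CH3), but no six-membered all-carbon aromatic ring is present. No other fragment satisfies the full query, so there is no match.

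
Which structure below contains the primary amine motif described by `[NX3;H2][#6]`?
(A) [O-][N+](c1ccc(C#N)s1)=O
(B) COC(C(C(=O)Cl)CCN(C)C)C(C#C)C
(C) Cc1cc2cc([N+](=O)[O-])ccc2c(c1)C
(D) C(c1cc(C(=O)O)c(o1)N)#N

D

[NX3;H2][#6] describes a trivalent nitrogen with two H attached to carbon (a primary amine).
(A) has a nitrile (-C#N) but the nitrogen is NX1 (triple-bonded), not NX3 with two H.
(B) has a dimethylamino group (-N(CH3)2) but the nitrogen has H0, not H2.
(C) has a nitro group (-[N+](=O)[O-]) but the nitrogen is [N+] with no H, not NX3H2.
(D) contains a primary amino group (-NH2), which satisfies every atom and bond constraint.
So the answer is (D).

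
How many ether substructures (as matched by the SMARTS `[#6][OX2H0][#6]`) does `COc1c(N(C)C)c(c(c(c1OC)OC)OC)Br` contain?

[#6][OX2H0][#6] is the SMARTS for an ether: an aliphatic oxygen bridging two carbons with no H on the oxygen.
The molecule carries 4 separate instances of a methoxy ether (-OCH3) meeting every constraint; each maps to a distinct set of atoms, giving 4 matches.

4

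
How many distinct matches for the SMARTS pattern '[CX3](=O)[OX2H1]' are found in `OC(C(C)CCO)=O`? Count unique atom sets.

1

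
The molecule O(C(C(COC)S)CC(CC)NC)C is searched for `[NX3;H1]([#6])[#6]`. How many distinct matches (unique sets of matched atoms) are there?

[NX3;H1]([#6])[#6] is the SMARTS for a secondary amine: a trivalent nitrogen with one H, bonded to two carbons.
Exactly one fragment in the molecule meets all constraints, giving 1 match.

1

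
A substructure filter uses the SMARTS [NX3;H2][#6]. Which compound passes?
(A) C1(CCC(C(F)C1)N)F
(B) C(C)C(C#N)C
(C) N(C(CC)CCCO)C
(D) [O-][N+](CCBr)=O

A

[NX3;H2][#6] describes a trivalent nitrogen with two H attached to carbon (a primary amine).
(A) contains a primary amino group (-NH2), which satisfies every atom and bond constraint.
(B) has a nitrile (-C#N) but the nitrogen is NX1 (triple-bonded), not NX3 with two H.
(C) has an N-methylamino group (-NHCH3) but the nitrogen bears two carbons and only one H (H1), not H2.
(D) has a nitro group (-[N+](=O)[O-]) but the nitrogen is [N+] with no H, not NX3H2.
So the answer is (A).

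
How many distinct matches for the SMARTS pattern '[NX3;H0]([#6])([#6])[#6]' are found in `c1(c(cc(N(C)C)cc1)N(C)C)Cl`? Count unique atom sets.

2

[NX3;H0]([#6])([#6])[#6] is the SMARTS for a tertiary amine: a trivalent nitrogen with no H, bonded to three carbons.
The molecule carries 2 separate instances of a dimethylamino group (-N(CH3)2) meeting every constraint; each maps to a distinct set of atoms, giving 2 matches.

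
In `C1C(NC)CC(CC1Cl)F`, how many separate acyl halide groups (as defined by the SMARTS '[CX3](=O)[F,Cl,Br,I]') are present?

[CX3](=O)[F,Cl,Br,I] is the SMARTS for an acyl halide: a carbonyl carbon bonded to a halogen.
The molecule has a chloro substituent, but the Cl is not on a carbonyl carbon; nothing else fits, so there are 0 matches.

0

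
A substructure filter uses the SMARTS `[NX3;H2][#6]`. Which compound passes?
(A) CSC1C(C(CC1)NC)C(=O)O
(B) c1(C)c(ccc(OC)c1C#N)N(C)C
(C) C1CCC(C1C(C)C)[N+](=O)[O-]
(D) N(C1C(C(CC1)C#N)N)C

D

[NX3;H2][#6] describes a trivalent nitrogen with two H attached to carbon (a primary amine).
(A) has an N-methylamino group (-NHCH3) but the nitrogen bears two carbons and only one H (H1), not H2.
(B) has a nitrile (-C#N) but the nitrogen is NX1 (triple-bonded), not NX3 with two H.
(C) has a nitro group (-[N+](=O)[O-]) but the nitrogen is [N+] with no H, not NX3H2.
(D) contains a primary amino group (-NH2), which satisfies every atom and bond constraint.
So the answer is (D).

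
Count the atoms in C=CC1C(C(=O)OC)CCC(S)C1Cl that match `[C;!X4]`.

3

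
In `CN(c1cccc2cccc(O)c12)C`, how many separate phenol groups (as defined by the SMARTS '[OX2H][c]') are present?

1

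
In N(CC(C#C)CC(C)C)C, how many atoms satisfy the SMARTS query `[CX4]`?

7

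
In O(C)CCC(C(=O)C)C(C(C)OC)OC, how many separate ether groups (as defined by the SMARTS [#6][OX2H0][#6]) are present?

3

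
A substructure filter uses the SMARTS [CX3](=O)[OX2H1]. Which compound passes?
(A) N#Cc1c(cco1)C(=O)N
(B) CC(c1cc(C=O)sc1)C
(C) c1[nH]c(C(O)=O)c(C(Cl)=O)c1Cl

C

[CX3](=O)[OX2H1] describes an sp2 carbon double-bonded to O and single-bonded to an -OH oxygen (a carboxylic acid).
(A) has a primary amide (-C(=O)NH2) but the carbonyl is bonded to N, not to an -OH oxygen.
(B) has an aldehyde (-CHO) but there is no singly-bonded oxygen on the carbonyl carbon.
(C) contains a carboxylic acid group (-C(=O)OH), which satisfies every atom and bond constraint.
So the answer is (C).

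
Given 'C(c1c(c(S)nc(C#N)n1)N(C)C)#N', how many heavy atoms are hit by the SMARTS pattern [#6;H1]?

0

The query [#6;H1] means: any carbon bearing exactly one hydrogen.
Check the 14 heavy atoms by environment: 2× n (aromatic, H0) → no; 4× c (aromatic, H0) → no; 2× C (H0) → no; 3× N (H0) → no; 2× C (H3) → no; 1× S (H1) → no.
No environment satisfies the query, so 0 matching atoms.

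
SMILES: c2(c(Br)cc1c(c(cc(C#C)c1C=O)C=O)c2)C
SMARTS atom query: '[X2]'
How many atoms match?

2

The query [X2] means: any atom with exactly two total connections (bonds + H).
Check the 18 heavy atoms by environment: 10× c (aromatic, X3) → no; 1× Br (X1) → no; 2× C (X2) → match; 2× C (X3) → no; 2× O (X1) → no; 1× C (X4) → no.
That gives 2 matching atoms.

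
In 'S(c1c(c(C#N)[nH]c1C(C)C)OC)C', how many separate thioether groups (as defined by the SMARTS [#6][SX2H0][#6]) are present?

1

[#6][SX2H0][#6] is the SMARTS for a thioether: an aliphatic sulfur bridging two carbons with no H on the sulfur.
Exactly one fragment in the molecule meets all constraints, giving 1 match.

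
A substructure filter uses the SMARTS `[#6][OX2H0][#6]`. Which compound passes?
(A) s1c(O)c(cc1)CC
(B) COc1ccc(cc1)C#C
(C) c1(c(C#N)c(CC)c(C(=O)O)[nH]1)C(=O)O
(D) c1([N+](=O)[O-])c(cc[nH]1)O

[#6][OX2H0][#6] describes an aliphatic oxygen bridging two carbons with no H on the oxygen (an ether).
(A) has a hydroxyl group (-OH) but the oxygen has H1, not H0 bridging two carbons.
(B) contains a methoxy ether (-OCH3), which satisfies every atom and bond constraint.
(C) has a carboxylic acid group (-C(=O)OH) but the -OH oxygen has H1; the =O is OX1, not OX2.
(D) has a hydroxyl group (-OH) but the oxygen has H1, not H0 bridging two carbons.
So the answer is (B).

B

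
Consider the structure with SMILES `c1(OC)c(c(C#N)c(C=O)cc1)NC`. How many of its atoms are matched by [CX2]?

Check the 14 heavy atoms by environment: 6× c (aromatic, X3) → no; 1× O (X2) → no; 2× C (X4) → no; 1× C (X3) → no; 1× O (X1) → no; 1× C (X2) → match; 1× N (X1) → no; 1× N (X3) → no.
That gives 1 matching atom.

1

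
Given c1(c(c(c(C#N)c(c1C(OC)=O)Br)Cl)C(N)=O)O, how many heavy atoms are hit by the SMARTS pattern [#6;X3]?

8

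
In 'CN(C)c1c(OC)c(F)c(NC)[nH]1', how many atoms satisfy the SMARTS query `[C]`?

Check the 13 heavy atoms by environment: 1× n (aromatic) → no; 4× c (aromatic) → no; 1× O → no; 4× C → match; 1× F → no; 2× N → no.
That gives 4 matching atoms.

4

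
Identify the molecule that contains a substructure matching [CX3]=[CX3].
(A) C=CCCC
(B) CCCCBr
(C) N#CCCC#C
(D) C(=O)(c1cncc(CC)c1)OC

A

[CX3]=[CX3] describes a non-aromatic C=C double bond between two sp2 carbons (an alkene).
(A) contains a vinyl group (-CH=CH2), which satisfies every atom and bond constraint.
(B) has an ethyl group (-CH2CH3) but its C-C bond is a single bond between CX4 carbons, not CX3=CX3.
(C) has an ethynyl group (-C#CH) but the C-C bond is a triple bond, not a double bond.
(D) has an ethyl group (-CH2CH3) but its C-C bond is a single bond between CX4 carbons, not CX3=CX3.
So the answer is (A).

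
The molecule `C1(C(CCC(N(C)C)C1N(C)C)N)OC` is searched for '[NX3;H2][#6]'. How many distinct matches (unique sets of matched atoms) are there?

1

[NX3;H2][#6] is the SMARTS for a primary amine: a trivalent nitrogen with two H attached to carbon.
Exactly one fragment in the molecule meets all constraints, giving 1 match.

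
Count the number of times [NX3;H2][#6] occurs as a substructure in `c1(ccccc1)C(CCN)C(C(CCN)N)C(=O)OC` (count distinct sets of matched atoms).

3

[NX3;H2][#6] is the SMARTS for a primary amine: a trivalent nitrogen with two H attached to carbon.
The molecule carries 3 separate instances of a primary amino group (-NH2) meeting every constraint; each maps to a distinct set of atoms, giving 3 matches.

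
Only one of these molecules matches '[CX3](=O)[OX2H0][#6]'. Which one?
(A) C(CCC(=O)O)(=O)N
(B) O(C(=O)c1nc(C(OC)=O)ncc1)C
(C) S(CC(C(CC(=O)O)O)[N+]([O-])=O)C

[CX3](=O)[OX2H0][#6] describes a carbonyl carbon bonded to an oxygen that is itself bonded to carbon (no H on that O) (an ester).
(A) has a primary amide (-C(=O)NH2) but the carbonyl is bonded to N, not to an O-C linkage.
(B) contains a methyl-ester group (-C(=O)OCH3), which satisfies every atom and bond constraint.
(C) has a carboxylic acid group (-C(=O)OH) but the singly-bonded O carries H (OX2H1, not H0).
So the answer is (B).

B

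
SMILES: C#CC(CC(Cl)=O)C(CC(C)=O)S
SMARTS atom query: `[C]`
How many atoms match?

9

Check the 13 heavy atoms by environment: 9× C → match; 2× O → no; 1× Cl → no; 1× S → no.
That gives 9 matching atoms.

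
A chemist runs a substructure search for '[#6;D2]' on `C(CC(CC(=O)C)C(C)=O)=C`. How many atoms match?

Check the 11 heavy atoms by environment: 3× C (D2) → match; 3× C (D3) → no; 2× O (D1) → no; 3× C (D1) → no.
That gives 3 matching atoms.

3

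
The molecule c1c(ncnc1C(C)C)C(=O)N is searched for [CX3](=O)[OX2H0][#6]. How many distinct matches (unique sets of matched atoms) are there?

0

[CX3](=O)[OX2H0][#6] is the SMARTS for an ester: a carbonyl carbon bonded to an oxygen that is itself bonded to carbon (no H on that O).
The molecule has a primary amide (-C(=O)NH2), but the carbonyl is bonded to N, not to an O-C linkage; nothing else fits, so there are 0 matches.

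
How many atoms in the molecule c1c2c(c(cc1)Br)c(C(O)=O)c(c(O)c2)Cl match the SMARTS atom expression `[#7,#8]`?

The query [#7,#8] means: nitrogen or oxygen (comma = OR).
Check the 16 heavy atoms by environment: 10× c (aromatic) → no; 1× Cl → no; 1× Br → no; 3× O → match; 1× C → no.
That gives 3 matching atoms.

3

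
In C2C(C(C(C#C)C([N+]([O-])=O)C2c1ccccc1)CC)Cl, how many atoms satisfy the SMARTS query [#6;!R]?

4

The query [#6;!R] means: carbon not in any ring.
Check the 20 heavy atoms by environment: 6× C (in 6-ring) → no; 1× N (charge +1, acyclic) → no; 1× O (charge -1, acyclic) → no; 1× O (acyclic) → no; 4× C (acyclic) → match; 1× Cl (acyclic) → no; 6× c (aromatic, in 6-ring) → no.
That gives 4 matching atoms.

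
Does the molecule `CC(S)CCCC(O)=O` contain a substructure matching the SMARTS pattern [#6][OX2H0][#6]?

No

The pattern [#6][OX2H0][#6] describes an aliphatic oxygen bridging two carbons with no H on the oxygen — an ether.
The closest candidate here is a carboxylic acid group (-C(=O)OH), but the -OH oxygen has H1; the =O is OX1, not OX2. No other fragment satisfies the full query, so there is no match.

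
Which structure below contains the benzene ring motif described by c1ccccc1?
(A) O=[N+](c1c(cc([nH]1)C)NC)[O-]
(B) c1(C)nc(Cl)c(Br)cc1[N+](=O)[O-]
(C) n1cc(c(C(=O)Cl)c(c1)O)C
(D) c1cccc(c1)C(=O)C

D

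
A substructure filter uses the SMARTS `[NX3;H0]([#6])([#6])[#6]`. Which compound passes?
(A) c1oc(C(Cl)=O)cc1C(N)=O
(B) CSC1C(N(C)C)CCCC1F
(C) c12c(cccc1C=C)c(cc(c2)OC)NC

[NX3;H0]([#6])([#6])[#6] describes a trivalent nitrogen with no H, bonded to three carbons (a tertiary amine).
(A) has a primary amide (-C(=O)NH2) but the amide nitrogen has H2 and only one carbon neighbour.
(B) contains a dimethylamino group (-N(CH3)2), which satisfies every atom and bond constraint.
(C) has an N-methylamino group (-NHCH3) but the nitrogen still has one H (H1), not H0.
So the answer is (B).

B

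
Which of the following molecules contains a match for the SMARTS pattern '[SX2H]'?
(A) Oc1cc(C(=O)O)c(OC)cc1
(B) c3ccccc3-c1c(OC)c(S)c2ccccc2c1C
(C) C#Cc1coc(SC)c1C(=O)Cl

B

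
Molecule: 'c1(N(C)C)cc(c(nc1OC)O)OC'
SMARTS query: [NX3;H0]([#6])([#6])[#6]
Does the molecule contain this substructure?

Yes

The pattern [NX3;H0]([#6])([#6])[#6] describes a trivalent nitrogen with no H, bonded to three carbons — a tertiary amine.
The molecule carries a dimethylamino group (-N(CH3)2), whose atoms satisfy every constraint of the query, so the pattern matches.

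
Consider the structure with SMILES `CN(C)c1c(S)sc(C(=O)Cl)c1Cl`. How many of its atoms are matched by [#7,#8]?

2

The query [#7,#8] means: nitrogen or oxygen (comma = OR).
Check the 13 heavy atoms by environment: 1× s (aromatic) → no; 4× c (aromatic) → no; 1× N → match; 3× C → no; 1× S → no; 2× Cl → no; 1× O → match.
Summing the matching environments: 1 + 1 = 2 matching atoms.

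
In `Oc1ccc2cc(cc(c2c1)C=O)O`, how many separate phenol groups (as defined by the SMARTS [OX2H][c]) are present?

2

[OX2H][c] is the SMARTS for a phenol: a hydroxyl oxygen attached to an aromatic carbon.
The molecule carries 2 separate instances of a hydroxyl group (-OH) meeting every constraint; each maps to a distinct set of atoms, giving 2 matches.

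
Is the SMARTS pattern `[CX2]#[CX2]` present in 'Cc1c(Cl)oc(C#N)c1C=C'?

No

The pattern [CX2]#[CX2] describes a carbon-carbon triple bond — an alkyne.
The closest candidate here is a nitrile (-C#N), but the triple bond is C#N, not C#C. No other fragment satisfies the full query, so there is no match.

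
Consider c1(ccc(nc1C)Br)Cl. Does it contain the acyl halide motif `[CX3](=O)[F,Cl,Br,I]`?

The pattern [CX3](=O)[F,Cl,Br,I] describes a carbonyl carbon bonded to a halogen — an acyl halide.
The closest candidate here is a chloro substituent, but the Cl is not on a carbonyl carbon. No other fragment satisfies the full query, so there is no match.

No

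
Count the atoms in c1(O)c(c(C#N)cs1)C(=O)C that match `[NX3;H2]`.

The query [NX3;H2] means: aliphatic N with 3 total connections, two of them H — an -NH2 nitrogen (amine or amide).
Check the 11 heavy atoms by environment: 1× s (aromatic, H0, X2) → no; 3× c (aromatic, H0, X3) → no; 1× c (aromatic, H1, X3) → no; 1× C (H0, X3) → no; 1× O (H0, X1) → no; 1× C (H3, X4) → no; 1× O (H1, X2) → no; 1× C (H0, X2) → no; 1× N (H0, X1) → no.
No environment satisfies the query, so 0 matching atoms.

0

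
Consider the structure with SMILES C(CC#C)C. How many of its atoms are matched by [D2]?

3

The query [D2] means: atom with exactly two heavy-atom neighbours.
Check the 5 heavy atoms by environment: 3× C (D2) → match; 2× C (D1) → no.
That gives 3 matching atoms.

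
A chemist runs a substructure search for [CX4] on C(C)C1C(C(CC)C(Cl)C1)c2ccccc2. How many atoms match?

9

Check the 16 heavy atoms by environment: 9× C (X4) → match; 6× c (aromatic, X3) → no; 1× Cl (X1) → no.
That gives 9 matching atoms.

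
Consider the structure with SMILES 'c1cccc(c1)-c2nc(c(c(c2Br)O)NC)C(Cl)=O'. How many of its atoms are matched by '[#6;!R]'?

The query [#6;!R] means: carbon not in any ring.
Check the 19 heavy atoms by environment: 1× n (aromatic, in 6-ring) → no; 11× c (aromatic, in 6-ring) → no; 2× C (acyclic) → match; 2× O (acyclic) → no; 1× Cl (acyclic) → no; 1× N (acyclic) → no; 1× Br (acyclic) → no.
That gives 2 matching atoms.

2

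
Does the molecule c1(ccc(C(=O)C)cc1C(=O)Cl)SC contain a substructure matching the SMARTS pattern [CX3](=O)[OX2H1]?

No

The pattern [CX3](=O)[OX2H1] describes an sp2 carbon double-bonded to O and single-bonded to an -OH oxygen — a carboxylic acid.
The closest candidate here is an acyl chloride (-C(=O)Cl), but the carbonyl is bonded to Cl, not to an -OH oxygen. No other fragment satisfies the full query, so there is no match.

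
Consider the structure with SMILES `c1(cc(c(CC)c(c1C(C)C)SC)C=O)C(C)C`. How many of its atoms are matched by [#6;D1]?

6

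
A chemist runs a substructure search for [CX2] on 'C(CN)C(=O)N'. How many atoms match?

0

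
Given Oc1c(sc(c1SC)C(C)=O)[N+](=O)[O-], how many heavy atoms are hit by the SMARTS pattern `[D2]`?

The query [D2] means: atom with exactly two heavy-atom neighbours.
Check the 14 heavy atoms by environment: 1× s (aromatic, D2) → match; 4× c (aromatic, D3) → no; 1× N (charge +1, D3) → no; 1× O (charge -1, D1) → no; 3× O (D1) → no; 1× C (D3) → no; 2× C (D1) → no; 1× S (D2) → match.
Summing the matching environments: 1 + 1 = 2 matching atoms.

2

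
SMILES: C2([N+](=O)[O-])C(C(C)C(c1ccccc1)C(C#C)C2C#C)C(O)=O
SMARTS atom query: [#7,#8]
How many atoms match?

5

The query [#7,#8] means: nitrogen or oxygen (comma = OR).
Check the 23 heavy atoms by environment: 12× C → no; 3× O → match; 1× N (charge +1) → match; 1× O (charge -1) → match; 6× c (aromatic) → no.
Summing the matching environments: 3 + 1 + 1 = 5 matching atoms.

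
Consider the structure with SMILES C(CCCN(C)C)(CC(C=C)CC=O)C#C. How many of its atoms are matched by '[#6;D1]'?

4

Check the 16 heavy atoms by environment: 8× C (D2) → no; 2× C (D3) → no; 4× C (D1) → match; 1× N (D3) → no; 1× O (D1) → no.
That gives 4 matching atoms.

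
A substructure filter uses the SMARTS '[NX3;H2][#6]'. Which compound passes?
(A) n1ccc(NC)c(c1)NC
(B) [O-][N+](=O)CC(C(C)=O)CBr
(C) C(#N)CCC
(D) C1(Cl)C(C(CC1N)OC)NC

[NX3;H2][#6] describes a trivalent nitrogen with two H attached to carbon (a primary amine).
(A) has an N-methylamino group (-NHCH3) but the nitrogen bears two carbons and only one H (H1), not H2.
(B) has a nitro group (-[N+](=O)[O-]) but the nitrogen is [N+] with no H, not NX3H2.
(C) has a nitrile (-C#N) but the nitrogen is NX1 (triple-bonded), not NX3 with two H.
(D) contains a primary amino group (-NH2), which satisfies every atom and bond constraint.
So the answer is (D).

D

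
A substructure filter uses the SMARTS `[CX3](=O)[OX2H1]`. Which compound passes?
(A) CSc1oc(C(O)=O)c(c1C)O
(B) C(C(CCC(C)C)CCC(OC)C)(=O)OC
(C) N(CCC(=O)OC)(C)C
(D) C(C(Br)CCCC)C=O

[CX3](=O)[OX2H1] describes an sp2 carbon double-bonded to O and single-bonded to an -OH oxygen (a carboxylic acid).
(A) contains a carboxylic acid group (-C(=O)OH), which satisfies every atom and bond constraint.
(B) has a methyl-ester group (-C(=O)OCH3) but the singly-bonded O has no H (OX2H0, not OX2H1).
(C) has a methyl-ester group (-C(=O)OCH3) but the singly-bonded O has no H (OX2H0, not OX2H1).
(D) has an aldehyde (-CHO) but there is no singly-bonded oxygen on the carbonyl carbon.
So the answer is (A).

A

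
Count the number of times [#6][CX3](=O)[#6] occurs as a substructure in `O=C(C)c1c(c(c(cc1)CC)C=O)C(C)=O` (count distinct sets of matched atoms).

[#6][CX3](=O)[#6] is the SMARTS for a ketone: a carbonyl carbon (no H) flanked by two carbons.
The molecule carries 2 separate instances of an acetyl/ketone group (-C(=O)CH3) meeting every constraint; each maps to a distinct set of atoms, giving 2 matches.

2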